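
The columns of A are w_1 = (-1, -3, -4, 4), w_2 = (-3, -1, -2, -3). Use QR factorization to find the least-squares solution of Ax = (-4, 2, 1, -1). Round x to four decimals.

x = (-0.2620, 0.5010)

e_1 = w_1/‖w_1‖ = (-1, -3, -4, 4)/6.4807 = (-0.1543, -0.4629, -0.6172, 0.6172).
r_{12} = e_1·w_2 = 0.3086.
u_2 = w_2 − 0.3086·e_1 = (-2.9524, -0.8571, -1.8095, -3.1905).
‖u_2‖ = 4.7859, so e_2 = (-0.6169, -0.1791, -0.3781, -0.6666).
Qᵀb = (-1.5430, 2.3979).
Back-substitute: x_2 = 2.3979/4.7859 = 0.5010.
x_1 = (-1.5430 − 0.3086·0.5010)/6.4807 = -0.2620.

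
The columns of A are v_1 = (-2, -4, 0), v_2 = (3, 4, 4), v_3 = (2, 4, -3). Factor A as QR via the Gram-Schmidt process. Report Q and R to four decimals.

v_1 = (-2, -4, 0); ‖v_1‖ = 4.4721, so e_1 = (-0.4472, -0.8944, 0.0000).
e_1·v_2 = (-0.4472)·3 + (-0.8944)·4 + 0.0000·4 = -4.9193.
u_2 = v_2 + 4.9193·e_1 = (0.8000, -0.4000, 4.0000).
‖u_2‖ = 4.0988, so e_2 = (0.1952, -0.0976, 0.9759).
e_1·v_3 = (-0.4472)·2 + (-0.8944)·4 + 0.0000·(-3) = -4.4721; e_2·v_3 = 0.1952·2 + (-0.0976)·4 + 0.9759·(-3) = -2.9277.
u_3 = v_3 + 4.4721·e_1 + 2.9277·e_2 = (0.5714, -0.2857, -0.1429).
‖u_3‖ = 0.6547, so e_3 = (0.8729, -0.4364, -0.2182).

Q = [[-0.4472, 0.1952, 0.8729], [-0.8944, -0.0976, -0.4364], [0.0000, 0.9759, -0.2182]], R = [[4.4721, -4.9193, -4.4721], [0.0000, 4.0988, -2.9277], [0.0000, 0.0000, 0.6547]]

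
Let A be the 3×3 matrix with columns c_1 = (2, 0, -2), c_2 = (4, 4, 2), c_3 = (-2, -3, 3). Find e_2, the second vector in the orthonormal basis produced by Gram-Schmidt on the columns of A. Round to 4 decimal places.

e_2 = (0.5145, 0.6860, 0.5145)

c_1 = (2, 0, -2); ‖c_1‖ = 2.8284, so e_1 = (0.7071, 0.0000, -0.7071).
e_1·c_2 = 0.7071·4 + 0.0000·4 + (-0.7071)·2 = 1.4142.
u_2 = c_2 − 1.4142·e_1 = (3.0000, 4.0000, 3.0000).
‖u_2‖ = 5.8310, so e_2 = (0.5145, 0.6860, 0.5145).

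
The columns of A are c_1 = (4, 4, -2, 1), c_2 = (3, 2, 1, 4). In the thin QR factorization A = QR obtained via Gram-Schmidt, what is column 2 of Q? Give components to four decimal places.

e_2 = (0.1511, -0.0920, 0.5322, 0.8279)

c_1 = (4, 4, -2, 1); ‖c_1‖ = 6.0828, so e_1 = (0.6576, 0.6576, -0.3288, 0.1644).
e_1·c_2 = 0.6576·3 + 0.6576·2 + (-0.3288)·1 + 0.1644·4 = 3.6168.
u_2 = c_2 − 3.6168·e_1 = (0.6216, -0.3784, 2.1892, 3.4054).
‖u_2‖ = 4.1133, so e_2 = (0.1511, -0.0920, 0.5322, 0.8279).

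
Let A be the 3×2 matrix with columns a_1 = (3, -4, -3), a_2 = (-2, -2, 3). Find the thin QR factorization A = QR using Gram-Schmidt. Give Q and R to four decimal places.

a_1 = (3, -4, -3); ‖a_1‖ = 5.8310, so q_1 = (0.5145, -0.6860, -0.5145).
q_1·a_2 = 0.5145·(-2) + (-0.6860)·(-2) + (-0.5145)·3 = -1.2005.
u_2 = a_2 + 1.2005·q_1 = (-1.3824, -2.8235, 2.3824).
‖u_2‖ = 3.9445, so q_2 = (-0.3505, -0.7158, 0.6040).

Q = [[0.5145, -0.3505], [-0.6860, -0.7158], [-0.5145, 0.6040]], R = [[5.8310, -1.2005], [0.0000, 3.9445]]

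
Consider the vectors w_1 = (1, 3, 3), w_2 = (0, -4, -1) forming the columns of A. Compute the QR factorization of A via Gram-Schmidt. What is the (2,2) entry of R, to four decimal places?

r_{22} = 2.2711

q_1 = w_1/‖w_1‖ = (1, 3, 3)/4.3589 = (0.2294, 0.6882, 0.6882).
r_{12} = q_1·w_2 = -3.4412.
u_2 = w_2 + 3.4412·q_1 = (0.7895, -1.6316, 1.3684).
r_{22} = ‖u_2‖ = 2.2711.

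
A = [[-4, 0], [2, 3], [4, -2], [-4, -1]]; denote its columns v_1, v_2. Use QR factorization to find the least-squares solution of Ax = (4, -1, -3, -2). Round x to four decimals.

v_1 = (-4, 2, 4, -4); ‖v_1‖ = 7.2111, so e_1 = (-0.5547, 0.2774, 0.5547, -0.5547).
e_1·v_2 = (-0.5547)·0 + 0.2774·3 + 0.5547·(-2) + (-0.5547)·(-1) = 0.2774.
u_2 = v_2 − 0.2774·e_1 = (0.1538, 2.9231, -2.1538, -0.8462).
‖u_2‖ = 3.7314, so e_2 = (0.0412, 0.7834, -0.5772, -0.2268).
Qᵀb = (-3.0509, 1.5668).
Back-substitute: x_2 = 1.5668/3.7314 = 0.4199.
x_1 = (-3.0509 − 0.2774·0.4199)/7.2111 = -0.4392.

x = (-0.4392, 0.4199)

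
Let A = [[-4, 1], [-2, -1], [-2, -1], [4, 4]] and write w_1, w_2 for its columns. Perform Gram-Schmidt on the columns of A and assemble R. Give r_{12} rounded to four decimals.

w_1 = (-4, -2, -2, 4); ‖w_1‖ = 6.3246, so q_1 = (-0.6325, -0.3162, -0.3162, 0.6325).
r_{12} = q_1·w_2 = 2.5298.

r_{12} = 2.5298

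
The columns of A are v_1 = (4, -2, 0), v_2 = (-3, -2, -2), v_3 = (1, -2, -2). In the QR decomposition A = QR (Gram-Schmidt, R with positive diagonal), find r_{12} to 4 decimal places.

r_{12} = -1.7889

e_1 = v_1/‖v_1‖ = (4, -2, 0)/4.4721 = (0.8944, -0.4472, 0.0000).
r_{12} = e_1·v_2 = -1.7889.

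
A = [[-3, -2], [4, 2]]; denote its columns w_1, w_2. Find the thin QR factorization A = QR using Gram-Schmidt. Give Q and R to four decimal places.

e_1 = w_1/‖w_1‖ = (-3, 4)/5.0000 = (-0.6000, 0.8000).
r_{12} = e_1·w_2 = 2.8000.
u_2 = w_2 − 2.8000·e_1 = (-0.3200, -0.2400).
‖u_2‖ = 0.4000, so e_2 = (-0.8000, -0.6000).

Q = [[-0.6000, -0.8000], [0.8000, -0.6000]], R = [[5.0000, 2.8000], [0.0000, 0.4000]]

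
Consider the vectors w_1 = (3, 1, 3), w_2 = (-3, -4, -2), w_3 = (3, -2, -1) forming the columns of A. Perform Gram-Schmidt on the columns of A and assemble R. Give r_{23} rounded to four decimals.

r_{23} = 1.5811

w_1 = (3, 1, 3); ‖w_1‖ = 4.3589, so q_1 = (0.6882, 0.2294, 0.6882).
q_1·w_2 = 0.6882·(-3) + 0.2294·(-4) + 0.6882·(-2) = -4.3589.
u_2 = w_2 + 4.3589·q_1 = (0.0000, -3.0000, 1.0000).
‖u_2‖ = 3.1623, so q_2 = (0.0000, -0.9487, 0.3162).
r_{23} = q_2·w_3 = 1.5811.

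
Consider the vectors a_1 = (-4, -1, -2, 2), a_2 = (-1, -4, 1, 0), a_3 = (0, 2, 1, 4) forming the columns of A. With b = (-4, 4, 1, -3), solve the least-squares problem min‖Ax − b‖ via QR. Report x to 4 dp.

x = (0.4897, -0.9952, -0.5679)

a_1 = (-4, -1, -2, 2); ‖a_1‖ = 5.0000, so e_1 = (-0.8000, -0.2000, -0.4000, 0.4000).
e_1·a_2 = (-0.8000)·(-1) + (-0.2000)·(-4) + (-0.4000)·1 + 0.4000·0 = 1.2000.
u_2 = a_2 − 1.2000·e_1 = (-0.0400, -3.7600, 1.4800, -0.4800).
‖u_2‖ = 4.0694, so e_2 = (-0.0098, -0.9240, 0.3637, -0.1180).
e_1·a_3 = (-0.8000)·0 + (-0.2000)·2 + (-0.4000)·1 + 0.4000·4 = 0.8000; e_2·a_3 = (-0.0098)·0 + (-0.9240)·2 + 0.3637·1 + (-0.1180)·4 = -1.9561.
u_3 = a_3 − 0.8000·e_1 + 1.9561·e_2 = (0.6208, 0.3527, 2.0314, 3.4493).
‖u_3‖ = 4.0662, so e_3 = (0.1527, 0.0867, 0.4996, 0.8483).
Qᵀb = (0.8000, -2.9390, -2.3090).
Back-substitute: x_3 = -2.3090/4.0662 = -0.5679.
x_2 = (-2.9390 + 1.9561·(-0.5679))/4.0694 = -0.9952.
x_1 = (0.8000 − 1.2000·(-0.9952) − 0.8000·(-0.5679))/5.0000 = 0.4897.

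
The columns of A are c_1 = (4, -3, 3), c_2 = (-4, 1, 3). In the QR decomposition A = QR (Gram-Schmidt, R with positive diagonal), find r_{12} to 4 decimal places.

e_1 = c_1/‖c_1‖ = (4, -3, 3)/5.8310 = (0.6860, -0.5145, 0.5145).
r_{12} = e_1·c_2 = -1.7150.

r_{12} = -1.7150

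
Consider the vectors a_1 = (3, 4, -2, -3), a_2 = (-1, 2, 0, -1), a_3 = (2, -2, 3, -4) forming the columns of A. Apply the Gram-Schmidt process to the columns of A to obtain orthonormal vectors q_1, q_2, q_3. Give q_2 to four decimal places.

q_2 = (-0.7854, 0.5574, 0.2027, -0.1773)

a_1 = (3, 4, -2, -3); ‖a_1‖ = 6.1644, so q_1 = (0.4867, 0.6489, -0.3244, -0.4867).
q_1·a_2 = 0.4867·(-1) + 0.6489·2 + (-0.3244)·0 + (-0.4867)·(-1) = 1.2978.
u_2 = a_2 − 1.2978·q_1 = (-1.6316, 1.1579, 0.4211, -0.3684).
‖u_2‖ = 2.0774, so q_2 = (-0.7854, 0.5574, 0.2027, -0.1773).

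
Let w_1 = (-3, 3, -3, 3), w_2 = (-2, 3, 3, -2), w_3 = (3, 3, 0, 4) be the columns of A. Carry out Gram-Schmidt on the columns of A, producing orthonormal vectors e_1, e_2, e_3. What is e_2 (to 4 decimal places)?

w_1 = (-3, 3, -3, 3); ‖w_1‖ = 6.0000, so e_1 = (-0.5000, 0.5000, -0.5000, 0.5000).
e_1·w_2 = (-0.5000)·(-2) + 0.5000·3 + (-0.5000)·3 + 0.5000·(-2) = 0.0000.
u_2 = w_2 + 0.0000·e_1 = (-2.0000, 3.0000, 3.0000, -2.0000).
‖u_2‖ = 5.0990, so e_2 = (-0.3922, 0.5883, 0.5883, -0.3922).

e_2 = (-0.3922, 0.5883, 0.5883, -0.3922)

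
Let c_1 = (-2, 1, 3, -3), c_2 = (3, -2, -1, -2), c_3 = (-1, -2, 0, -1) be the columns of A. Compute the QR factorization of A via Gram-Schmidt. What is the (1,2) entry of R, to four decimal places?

r_{12} = -1.0426

c_1 = (-2, 1, 3, -3); ‖c_1‖ = 4.7958, so e_1 = (-0.4170, 0.2085, 0.6255, -0.6255).
r_{12} = e_1·c_2 = -1.0426.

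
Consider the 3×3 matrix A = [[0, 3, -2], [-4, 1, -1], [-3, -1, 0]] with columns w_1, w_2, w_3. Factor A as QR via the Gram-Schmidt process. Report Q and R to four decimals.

e_1 = w_1/‖w_1‖ = (0, -4, -3)/5.0000 = (0.0000, -0.8000, -0.6000).
r_{12} = e_1·w_2 = -0.2000.
u_2 = w_2 + 0.2000·e_1 = (3.0000, 0.8400, -1.1200).
‖u_2‖ = 3.3106, so e_2 = (0.9062, 0.2537, -0.3383).
r_{13} = e_1·w_3 = 0.8000; r_{23} = e_2·w_3 = -2.0661.
u_3 = w_3 − 0.8000·e_1 + 2.0661·e_2 = (-0.1277, 0.1642, -0.2190).
‖u_3‖ = 0.3021, so e_3 = (-0.4229, 0.5437, -0.7249).

Q = [[0.0000, 0.9062, -0.4229], [-0.8000, 0.2537, 0.5437], [-0.6000, -0.3383, -0.7249]], R = [[5.0000, -0.2000, 0.8000], [0.0000, 3.3106, -2.0661], [0.0000, 0.0000, 0.3021]]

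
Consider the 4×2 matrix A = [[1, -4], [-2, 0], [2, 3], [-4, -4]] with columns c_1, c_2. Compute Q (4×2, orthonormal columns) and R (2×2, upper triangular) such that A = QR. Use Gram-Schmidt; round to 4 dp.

Q = [[0.2000, -0.8914], [-0.4000, 0.2719], [0.4000, 0.2946], [-0.8000, -0.2115]], R = [[5.0000, 3.6000], [0.0000, 5.2953]]

c_1 = (1, -2, 2, -4); ‖c_1‖ = 5.0000, so q_1 = (0.2000, -0.4000, 0.4000, -0.8000).
q_1·c_2 = 0.2000·(-4) + (-0.4000)·0 + 0.4000·3 + (-0.8000)·(-4) = 3.6000.
u_2 = c_2 − 3.6000·q_1 = (-4.7200, 1.4400, 1.5600, -1.1200).
‖u_2‖ = 5.2953, so q_2 = (-0.8914, 0.2719, 0.2946, -0.2115).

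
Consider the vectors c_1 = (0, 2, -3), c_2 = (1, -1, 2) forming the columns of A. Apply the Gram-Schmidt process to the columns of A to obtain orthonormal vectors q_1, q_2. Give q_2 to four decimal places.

q_1 = c_1/‖c_1‖ = (0, 2, -3)/3.6056 = (0.0000, 0.5547, -0.8321).
r_{12} = q_1·c_2 = -2.2188.
u_2 = c_2 + 2.2188·q_1 = (1.0000, 0.2308, 0.1538).
‖u_2‖ = 1.0377, so q_2 = (0.9636, 0.2224, 0.1482).

q_2 = (0.9636, 0.2224, 0.1482)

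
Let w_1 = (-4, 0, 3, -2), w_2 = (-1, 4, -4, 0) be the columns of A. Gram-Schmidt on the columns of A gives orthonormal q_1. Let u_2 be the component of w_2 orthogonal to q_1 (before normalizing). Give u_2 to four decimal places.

u_2 = (-2.1034, 4.0000, -3.1724, -0.5517)

q_1 = w_1/‖w_1‖ = (-4, 0, 3, -2)/5.3852 = (-0.7428, 0.0000, 0.5571, -0.3714).
r_{12} = q_1·w_2 = -1.4856.
u_2 = w_2 + 1.4856·q_1 = (-2.1034, 4.0000, -3.1724, -0.5517).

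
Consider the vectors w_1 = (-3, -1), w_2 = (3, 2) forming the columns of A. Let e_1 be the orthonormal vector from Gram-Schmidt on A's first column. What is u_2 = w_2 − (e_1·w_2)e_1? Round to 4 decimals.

u_2 = (-0.3000, 0.9000)

w_1 = (-3, -1); ‖w_1‖ = 3.1623, so e_1 = (-0.9487, -0.3162).
e_1·w_2 = (-0.9487)·3 + (-0.3162)·2 = -3.4785.
u_2 = w_2 + 3.4785·e_1 = (-0.3000, 0.9000).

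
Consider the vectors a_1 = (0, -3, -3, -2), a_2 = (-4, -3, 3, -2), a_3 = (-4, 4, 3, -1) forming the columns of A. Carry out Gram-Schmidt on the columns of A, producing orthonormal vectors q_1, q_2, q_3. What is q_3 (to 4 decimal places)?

q_3 = (-0.4979, 0.6470, -0.3319, -0.4726)

q_1 = a_1/‖a_1‖ = (0, -3, -3, -2)/4.6904 = (0.0000, -0.6396, -0.6396, -0.4264).
r_{12} = q_1·a_2 = 0.8528.
u_2 = a_2 − 0.8528·q_1 = (-4.0000, -2.4545, 3.5455, -1.6364).
‖u_2‖ = 6.1051, so q_2 = (-0.6552, -0.4020, 0.5807, -0.2680).
r_{13} = q_1·a_3 = -4.0508; r_{23} = q_2·a_3 = 3.0228.
u_3 = a_3 + 4.0508·q_1 − 3.0228·q_2 = (-2.0195, 2.6244, -1.3463, -1.9171).
‖u_3‖ = 4.0563, so q_3 = (-0.4979, 0.6470, -0.3319, -0.4726).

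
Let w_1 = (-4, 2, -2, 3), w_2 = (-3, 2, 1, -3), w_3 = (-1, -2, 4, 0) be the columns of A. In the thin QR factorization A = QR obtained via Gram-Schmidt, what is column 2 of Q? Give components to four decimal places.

e_2 = (-0.5076, 0.3598, 0.2763, -0.7325)

w_1 = (-4, 2, -2, 3); ‖w_1‖ = 5.7446, so e_1 = (-0.6963, 0.3482, -0.3482, 0.5222).
e_1·w_2 = (-0.6963)·(-3) + 0.3482·2 + (-0.3482)·1 + 0.5222·(-3) = 0.8704.
u_2 = w_2 − 0.8704·e_1 = (-2.3939, 1.6970, 1.3030, -3.4545).
‖u_2‖ = 4.7162, so e_2 = (-0.5076, 0.3598, 0.2763, -0.7325).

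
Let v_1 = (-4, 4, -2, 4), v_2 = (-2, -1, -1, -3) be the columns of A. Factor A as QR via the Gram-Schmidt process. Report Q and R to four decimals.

q_1 = v_1/‖v_1‖ = (-4, 4, -2, 4)/7.2111 = (-0.5547, 0.5547, -0.2774, 0.5547).
r_{12} = q_1·v_2 = -0.8321.
u_2 = v_2 + 0.8321·q_1 = (-2.4615, -0.5385, -1.2308, -2.5385).
‖u_2‖ = 3.7826, so q_2 = (-0.6508, -0.1424, -0.3254, -0.6711).

Q = [[-0.5547, -0.6508], [0.5547, -0.1424], [-0.2774, -0.3254], [0.5547, -0.6711]], R = [[7.2111, -0.8321], [0.0000, 3.7826]]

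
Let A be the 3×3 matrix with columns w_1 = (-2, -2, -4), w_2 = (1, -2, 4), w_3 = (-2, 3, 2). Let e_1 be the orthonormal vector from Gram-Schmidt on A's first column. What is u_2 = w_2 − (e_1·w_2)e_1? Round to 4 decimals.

u_2 = (-0.1667, -3.1667, 1.6667)

e_1 = w_1/‖w_1‖ = (-2, -2, -4)/4.8990 = (-0.4082, -0.4082, -0.8165).
r_{12} = e_1·w_2 = -2.8577.
u_2 = w_2 + 2.8577·e_1 = (-0.1667, -3.1667, 1.6667).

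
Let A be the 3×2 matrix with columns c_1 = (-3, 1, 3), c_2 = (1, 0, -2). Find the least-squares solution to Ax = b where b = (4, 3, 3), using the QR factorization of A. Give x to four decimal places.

x = (-1.2857, -2.7143)

c_1 = (-3, 1, 3); ‖c_1‖ = 4.3589, so e_1 = (-0.6882, 0.2294, 0.6882).
e_1·c_2 = (-0.6882)·1 + 0.2294·0 + 0.6882·(-2) = -2.0647.
u_2 = c_2 + 2.0647·e_1 = (-0.4211, 0.4737, -0.5789).
‖u_2‖ = 0.8584, so e_2 = (-0.4905, 0.5518, -0.6745).
Qᵀb = (0.0000, -2.3299).
Back-substitute: x_2 = -2.3299/0.8584 = -2.7143.
x_1 = (0.0000 + 2.0647·(-2.7143))/4.3589 = -1.2857.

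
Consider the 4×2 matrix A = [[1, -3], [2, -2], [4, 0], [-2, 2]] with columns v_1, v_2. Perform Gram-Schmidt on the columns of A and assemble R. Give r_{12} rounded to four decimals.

v_1 = (1, 2, 4, -2); ‖v_1‖ = 5.0000, so q_1 = (0.2000, 0.4000, 0.8000, -0.4000).
r_{12} = q_1·v_2 = -2.2000.

r_{12} = -2.2000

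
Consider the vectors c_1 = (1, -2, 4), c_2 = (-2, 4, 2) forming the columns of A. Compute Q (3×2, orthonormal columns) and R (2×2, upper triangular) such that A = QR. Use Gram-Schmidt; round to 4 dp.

q_1 = c_1/‖c_1‖ = (1, -2, 4)/4.5826 = (0.2182, -0.4364, 0.8729).
r_{12} = q_1·c_2 = -0.4364.
u_2 = c_2 + 0.4364·q_1 = (-1.9048, 3.8095, 2.3810).
‖u_2‖ = 4.8795, so q_2 = (-0.3904, 0.7807, 0.4880).

Q = [[0.2182, -0.3904], [-0.4364, 0.7807], [0.8729, 0.4880]], R = [[4.5826, -0.4364], [0.0000, 4.8795]]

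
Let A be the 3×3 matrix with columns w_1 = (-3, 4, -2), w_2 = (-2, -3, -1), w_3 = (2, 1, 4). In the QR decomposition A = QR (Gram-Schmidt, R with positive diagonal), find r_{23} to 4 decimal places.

r_{23} = -3.3757

w_1 = (-3, 4, -2); ‖w_1‖ = 5.3852, so q_1 = (-0.5571, 0.7428, -0.3714).
q_1·w_2 = (-0.5571)·(-2) + 0.7428·(-3) + (-0.3714)·(-1) = -0.7428.
u_2 = w_2 + 0.7428·q_1 = (-2.4138, -2.4483, -1.2759).
‖u_2‖ = 3.6672, so q_2 = (-0.6582, -0.6676, -0.3479).
r_{23} = q_2·w_3 = -3.3757.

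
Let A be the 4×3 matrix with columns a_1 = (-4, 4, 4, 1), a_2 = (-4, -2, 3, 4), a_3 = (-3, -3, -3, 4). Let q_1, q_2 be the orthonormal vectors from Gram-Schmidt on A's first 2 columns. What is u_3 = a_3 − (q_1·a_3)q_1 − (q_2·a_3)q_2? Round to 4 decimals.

a_1 = (-4, 4, 4, 1); ‖a_1‖ = 7.0000, so q_1 = (-0.5714, 0.5714, 0.5714, 0.1429).
q_1·a_2 = (-0.5714)·(-4) + 0.5714·(-2) + 0.5714·3 + 0.1429·4 = 3.4286.
u_2 = a_2 − 3.4286·q_1 = (-2.0408, -3.9592, 1.0408, 3.5102).
‖u_2‖ = 5.7658, so q_2 = (-0.3539, -0.6867, 0.1805, 0.6088).
q_1·a_3 = (-0.5714)·(-3) + 0.5714·(-3) + 0.5714·(-3) + 0.1429·4 = -1.1429; q_2·a_3 = (-0.3539)·(-3) + (-0.6867)·(-3) + 0.1805·(-3) + 0.6088·4 = 5.0155.
u_3 = a_3 + 1.1429·q_1 − 5.0155·q_2 = (-1.8778, 1.0970, -3.2523, 1.1099).

u_3 = (-1.8778, 1.0970, -3.2523, 1.1099)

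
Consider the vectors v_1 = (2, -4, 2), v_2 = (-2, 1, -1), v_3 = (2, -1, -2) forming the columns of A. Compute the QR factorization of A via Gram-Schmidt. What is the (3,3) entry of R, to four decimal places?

v_1 = (2, -4, 2); ‖v_1‖ = 4.8990, so e_1 = (0.4082, -0.8165, 0.4082).
e_1·v_2 = 0.4082·(-2) + (-0.8165)·1 + 0.4082·(-1) = -2.0412.
u_2 = v_2 + 2.0412·e_1 = (-1.1667, -0.6667, -0.1667).
‖u_2‖ = 1.3540, so e_2 = (-0.8616, -0.4924, -0.1231).
e_1·v_3 = 0.4082·2 + (-0.8165)·(-1) + 0.4082·(-2) = 0.8165; e_2·v_3 = (-0.8616)·2 + (-0.4924)·(-1) + (-0.1231)·(-2) = -0.9847.
u_3 = v_3 − 0.8165·e_1 + 0.9847·e_2 = (0.8182, -0.8182, -2.4545).
r_{33} = ‖u_3‖ = 2.7136.

r_{33} = 2.7136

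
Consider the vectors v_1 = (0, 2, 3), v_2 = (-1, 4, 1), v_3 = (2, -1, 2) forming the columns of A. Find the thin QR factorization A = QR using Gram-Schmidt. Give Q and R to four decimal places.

Q = [[0.0000, -0.3392, 0.9407], [0.5547, 0.7827, 0.2822], [0.8321, -0.5218, -0.1881]], R = [[3.6056, 3.0509, 1.1094], [0.0000, 2.9483, -2.5047], [0.0000, 0.0000, 1.2229]]

e_1 = v_1/‖v_1‖ = (0, 2, 3)/3.6056 = (0.0000, 0.5547, 0.8321).
r_{12} = e_1·v_2 = 3.0509.
u_2 = v_2 − 3.0509·e_1 = (-1.0000, 2.3077, -1.5385).
‖u_2‖ = 2.9483, so e_2 = (-0.3392, 0.7827, -0.5218).
r_{13} = e_1·v_3 = 1.1094; r_{23} = e_2·v_3 = -2.5047.
u_3 = v_3 − 1.1094·e_1 + 2.5047·e_2 = (1.1504, 0.3451, -0.2301).
‖u_3‖ = 1.2229, so e_3 = (0.9407, 0.2822, -0.1881).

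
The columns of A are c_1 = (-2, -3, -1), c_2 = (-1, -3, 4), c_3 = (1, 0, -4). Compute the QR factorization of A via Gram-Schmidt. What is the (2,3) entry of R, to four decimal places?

c_1 = (-2, -3, -1); ‖c_1‖ = 3.7417, so e_1 = (-0.5345, -0.8018, -0.2673).
e_1·c_2 = (-0.5345)·(-1) + (-0.8018)·(-3) + (-0.2673)·4 = 1.8708.
u_2 = c_2 − 1.8708·e_1 = (0.0000, -1.5000, 4.5000).
‖u_2‖ = 4.7434, so e_2 = (0.0000, -0.3162, 0.9487).
r_{23} = e_2·c_3 = -3.7947.

r_{23} = -3.7947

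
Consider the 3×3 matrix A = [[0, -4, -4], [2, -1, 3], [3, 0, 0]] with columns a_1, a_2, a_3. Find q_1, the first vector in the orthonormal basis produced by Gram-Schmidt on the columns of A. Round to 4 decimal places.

q_1 = (0.0000, 0.5547, 0.8321)

a_1 = (0, 2, 3); ‖a_1‖ = 3.6056, so q_1 = (0.0000, 0.5547, 0.8321).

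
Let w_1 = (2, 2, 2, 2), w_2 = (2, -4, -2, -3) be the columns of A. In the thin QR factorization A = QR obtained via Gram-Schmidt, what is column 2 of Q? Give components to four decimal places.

w_1 = (2, 2, 2, 2); ‖w_1‖ = 4.0000, so q_1 = (0.5000, 0.5000, 0.5000, 0.5000).
q_1·w_2 = 0.5000·2 + 0.5000·(-4) + 0.5000·(-2) + 0.5000·(-3) = -3.5000.
u_2 = w_2 + 3.5000·q_1 = (3.7500, -2.2500, -0.2500, -1.2500).
‖u_2‖ = 4.5552, so q_2 = (0.8232, -0.4939, -0.0549, -0.2744).

q_2 = (0.8232, -0.4939, -0.0549, -0.2744)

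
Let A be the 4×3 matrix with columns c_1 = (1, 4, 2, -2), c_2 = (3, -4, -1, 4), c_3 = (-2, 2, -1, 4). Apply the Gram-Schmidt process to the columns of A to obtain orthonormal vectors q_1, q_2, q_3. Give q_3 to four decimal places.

q_3 = (-0.3470, 0.5330, -0.1323, 0.7602)

c_1 = (1, 4, 2, -2); ‖c_1‖ = 5.0000, so q_1 = (0.2000, 0.8000, 0.4000, -0.4000).
q_1·c_2 = 0.2000·3 + 0.8000·(-4) + 0.4000·(-1) + (-0.4000)·4 = -4.6000.
u_2 = c_2 + 4.6000·q_1 = (3.9200, -0.3200, 0.8400, 2.1600).
‖u_2‖ = 4.5651, so q_2 = (0.8587, -0.0701, 0.1840, 0.4732).
q_1·c_3 = 0.2000·(-2) + 0.8000·2 + 0.4000·(-1) + (-0.4000)·4 = -0.8000; q_2·c_3 = 0.8587·(-2) + (-0.0701)·2 + 0.1840·(-1) + 0.4732·4 = -0.1490.
u_3 = c_3 + 0.8000·q_1 + 0.1490·q_2 = (-1.7121, 2.6296, -0.6526, 3.7505).
‖u_3‖ = 4.9333, so q_3 = (-0.3470, 0.5330, -0.1323, 0.7602).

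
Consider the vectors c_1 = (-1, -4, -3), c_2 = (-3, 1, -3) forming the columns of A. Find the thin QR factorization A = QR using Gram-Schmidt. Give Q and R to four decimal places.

Q = [[-0.1961, -0.6620], [-0.7845, 0.5485], [-0.5883, -0.5107]], R = [[5.0990, 1.5689], [0.0000, 4.0668]]

e_1 = c_1/‖c_1‖ = (-1, -4, -3)/5.0990 = (-0.1961, -0.7845, -0.5883).
r_{12} = e_1·c_2 = 1.5689.
u_2 = c_2 − 1.5689·e_1 = (-2.6923, 2.2308, -2.0769).
‖u_2‖ = 4.0668, so e_2 = (-0.6620, 0.5485, -0.5107).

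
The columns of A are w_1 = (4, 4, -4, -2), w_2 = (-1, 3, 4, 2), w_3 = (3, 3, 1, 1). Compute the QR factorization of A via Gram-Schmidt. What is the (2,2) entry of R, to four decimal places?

r_{22} = 5.2183

w_1 = (4, 4, -4, -2); ‖w_1‖ = 7.2111, so e_1 = (0.5547, 0.5547, -0.5547, -0.2774).
e_1·w_2 = 0.5547·(-1) + 0.5547·3 + (-0.5547)·4 + (-0.2774)·2 = -1.6641.
u_2 = w_2 + 1.6641·e_1 = (-0.0769, 3.9231, 3.0769, 1.5385).
r_{22} = ‖u_2‖ = 5.2183.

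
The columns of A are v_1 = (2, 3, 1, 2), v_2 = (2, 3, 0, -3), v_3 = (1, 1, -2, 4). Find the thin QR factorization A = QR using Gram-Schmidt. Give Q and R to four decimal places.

v_1 = (2, 3, 1, 2); ‖v_1‖ = 4.2426, so e_1 = (0.4714, 0.7071, 0.2357, 0.4714).
e_1·v_2 = 0.4714·2 + 0.7071·3 + 0.2357·0 + 0.4714·(-3) = 1.6499.
u_2 = v_2 − 1.6499·e_1 = (1.2222, 1.8333, -0.3889, -3.7778).
‖u_2‖ = 4.3906, so e_2 = (0.2784, 0.4176, -0.0886, -0.8604).
e_1·v_3 = 0.4714·1 + 0.7071·1 + 0.2357·(-2) + 0.4714·4 = 2.5927; e_2·v_3 = 0.2784·1 + 0.4176·1 + (-0.0886)·(-2) + (-0.8604)·4 = -2.5686.
u_3 = v_3 − 2.5927·e_1 + 2.5686·e_2 = (0.4928, 0.2392, -2.8386, 0.5677).
‖u_3‖ = 2.9462, so e_3 = (0.1673, 0.0812, -0.9635, 0.1927).

Q = [[0.4714, 0.2784, 0.1673], [0.7071, 0.4176, 0.0812], [0.2357, -0.0886, -0.9635], [0.4714, -0.8604, 0.1927]], R = [[4.2426, 1.6499, 2.5927], [0.0000, 4.3906, -2.5686], [0.0000, 0.0000, 2.9462]]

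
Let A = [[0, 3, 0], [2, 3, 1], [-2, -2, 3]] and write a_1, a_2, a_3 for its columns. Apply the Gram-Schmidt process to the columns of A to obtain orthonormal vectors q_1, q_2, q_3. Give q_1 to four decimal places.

q_1 = a_1/‖a_1‖ = (0, 2, -2)/2.8284 = (0.0000, 0.7071, -0.7071).

q_1 = (0.0000, 0.7071, -0.7071)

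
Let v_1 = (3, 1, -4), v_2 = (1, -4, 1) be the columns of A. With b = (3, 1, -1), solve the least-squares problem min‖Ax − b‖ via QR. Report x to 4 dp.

e_1 = v_1/‖v_1‖ = (3, 1, -4)/5.0990 = (0.5883, 0.1961, -0.7845).
r_{12} = e_1·v_2 = -0.9806.
u_2 = v_2 + 0.9806·e_1 = (1.5769, -3.8077, 0.2308).
‖u_2‖ = 4.1278, so e_2 = (0.3820, -0.9225, 0.0559).
Qᵀb = (2.7456, 0.1677).
Back-substitute: x_2 = 0.1677/4.1278 = 0.0406.
x_1 = (2.7456 + 0.9806·0.0406)/5.0990 = 0.5463.

x = (0.5463, 0.0406)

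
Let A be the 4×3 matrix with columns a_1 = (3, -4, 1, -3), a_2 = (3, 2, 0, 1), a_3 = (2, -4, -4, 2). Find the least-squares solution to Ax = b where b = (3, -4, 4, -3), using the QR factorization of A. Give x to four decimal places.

x = (1.2121, 0.0303, -0.3636)

a_1 = (3, -4, 1, -3); ‖a_1‖ = 5.9161, so q_1 = (0.5071, -0.6761, 0.1690, -0.5071).
q_1·a_2 = 0.5071·3 + (-0.6761)·2 + 0.1690·0 + (-0.5071)·1 = -0.3381.
u_2 = a_2 + 0.3381·q_1 = (3.1714, 1.7714, 0.0571, 0.8286).
‖u_2‖ = 3.7264, so q_2 = (0.8511, 0.4754, 0.0153, 0.2224).
q_1·a_3 = 0.5071·2 + (-0.6761)·(-4) + 0.1690·(-4) + (-0.5071)·2 = 2.0284; q_2·a_3 = 0.8511·2 + 0.4754·(-4) + 0.0153·(-4) + 0.2224·2 = 0.1840.
u_3 = a_3 − 2.0284·q_1 − 0.1840·q_2 = (0.8148, -2.7160, -4.3457, 2.9877).
‖u_3‖ = 5.9876, so q_3 = (0.1361, -0.4536, -0.7258, 0.4990).
Qᵀb = (6.4232, 0.0460, -2.1773).
Back-substitute: x_3 = -2.1773/5.9876 = -0.3636.
x_2 = (0.0460 − 0.1840·(-0.3636))/3.7264 = 0.0303.
x_1 = (6.4232 + 0.3381·0.0303 − 2.0284·(-0.3636))/5.9161 = 1.2121.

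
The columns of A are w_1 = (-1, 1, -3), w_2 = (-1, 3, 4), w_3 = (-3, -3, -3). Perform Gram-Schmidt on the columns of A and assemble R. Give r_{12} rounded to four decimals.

q_1 = w_1/‖w_1‖ = (-1, 1, -3)/3.3166 = (-0.3015, 0.3015, -0.9045).
r_{12} = q_1·w_2 = -2.4121.

r_{12} = -2.4121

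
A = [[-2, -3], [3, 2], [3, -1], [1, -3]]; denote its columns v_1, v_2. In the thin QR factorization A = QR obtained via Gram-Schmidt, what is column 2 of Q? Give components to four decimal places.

v_1 = (-2, 3, 3, 1); ‖v_1‖ = 4.7958, so q_1 = (-0.4170, 0.6255, 0.6255, 0.2085).
q_1·v_2 = (-0.4170)·(-3) + 0.6255·2 + 0.6255·(-1) + 0.2085·(-3) = 1.2511.
u_2 = v_2 − 1.2511·q_1 = (-2.4783, 1.2174, -1.7826, -3.2609).
‖u_2‖ = 4.6298, so q_2 = (-0.5353, 0.2629, -0.3850, -0.7043).

q_2 = (-0.5353, 0.2629, -0.3850, -0.7043)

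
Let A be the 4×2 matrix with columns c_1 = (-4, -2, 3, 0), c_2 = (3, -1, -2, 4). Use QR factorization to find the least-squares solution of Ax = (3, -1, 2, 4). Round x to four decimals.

x = (0.3779, 0.9349)

c_1 = (-4, -2, 3, 0); ‖c_1‖ = 5.3852, so q_1 = (-0.7428, -0.3714, 0.5571, 0.0000).
q_1·c_2 = (-0.7428)·3 + (-0.3714)·(-1) + 0.5571·(-2) + 0.0000·4 = -2.9711.
u_2 = c_2 + 2.9711·q_1 = (0.7931, -2.1034, -0.3448, 4.0000).
‖u_2‖ = 4.6013, so q_2 = (0.1724, -0.4571, -0.0749, 0.8693).
Qᵀb = (-0.7428, 4.3016).
Back-substitute: x_2 = 4.3016/4.6013 = 0.9349.
x_1 = (-0.7428 + 2.9711·0.9349)/5.3852 = 0.3779.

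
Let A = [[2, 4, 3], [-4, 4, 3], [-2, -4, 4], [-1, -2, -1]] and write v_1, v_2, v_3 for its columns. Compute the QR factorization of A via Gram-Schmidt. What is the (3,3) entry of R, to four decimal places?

v_1 = (2, -4, -2, -1); ‖v_1‖ = 5.0000, so q_1 = (0.4000, -0.8000, -0.4000, -0.2000).
q_1·v_2 = 0.4000·4 + (-0.8000)·4 + (-0.4000)·(-4) + (-0.2000)·(-2) = 0.4000.
u_2 = v_2 − 0.4000·q_1 = (3.8400, 4.3200, -3.8400, -1.9200).
‖u_2‖ = 7.2000, so q_2 = (0.5333, 0.6000, -0.5333, -0.2667).
q_1·v_3 = 0.4000·3 + (-0.8000)·3 + (-0.4000)·4 + (-0.2000)·(-1) = -2.6000; q_2·v_3 = 0.5333·3 + 0.6000·3 + (-0.5333)·4 + (-0.2667)·(-1) = 1.5333.
u_3 = v_3 + 2.6000·q_1 − 1.5333·q_2 = (3.2222, 0.0000, 3.7778, -1.1111).
r_{33} = ‖u_3‖ = 5.0881.

r_{33} = 5.0881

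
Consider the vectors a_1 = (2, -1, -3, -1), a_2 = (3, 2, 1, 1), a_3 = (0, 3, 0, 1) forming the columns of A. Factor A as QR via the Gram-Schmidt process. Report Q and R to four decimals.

q_1 = a_1/‖a_1‖ = (2, -1, -3, -1)/3.8730 = (0.5164, -0.2582, -0.7746, -0.2582).
r_{12} = q_1·a_2 = 0.0000.
u_2 = a_2 + 0.0000·q_1 = (3.0000, 2.0000, 1.0000, 1.0000).
‖u_2‖ = 3.8730, so q_2 = (0.7746, 0.5164, 0.2582, 0.2582).
r_{13} = q_1·a_3 = -1.0328; r_{23} = q_2·a_3 = 1.8074.
u_3 = a_3 + 1.0328·q_1 − 1.8074·q_2 = (-0.8667, 1.8000, -1.2667, 0.2667).
‖u_3‖ = 2.3805, so q_3 = (-0.3641, 0.7562, -0.5321, 0.1120).

Q = [[0.5164, 0.7746, -0.3641], [-0.2582, 0.5164, 0.7562], [-0.7746, 0.2582, -0.5321], [-0.2582, 0.2582, 0.1120]], R = [[3.8730, 0.0000, -1.0328], [0.0000, 3.8730, 1.8074], [0.0000, 0.0000, 2.3805]]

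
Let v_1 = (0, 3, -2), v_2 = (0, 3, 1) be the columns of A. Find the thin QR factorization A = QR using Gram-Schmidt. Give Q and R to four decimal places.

Q = [[0.0000, 0.0000], [0.8321, 0.5547], [-0.5547, 0.8321]], R = [[3.6056, 1.9415], [0.0000, 2.4962]]

v_1 = (0, 3, -2); ‖v_1‖ = 3.6056, so q_1 = (0.0000, 0.8321, -0.5547).
q_1·v_2 = 0.0000·0 + 0.8321·3 + (-0.5547)·1 = 1.9415.
u_2 = v_2 − 1.9415·q_1 = (0.0000, 1.3846, 2.0769).
‖u_2‖ = 2.4962, so q_2 = (0.0000, 0.5547, 0.8321).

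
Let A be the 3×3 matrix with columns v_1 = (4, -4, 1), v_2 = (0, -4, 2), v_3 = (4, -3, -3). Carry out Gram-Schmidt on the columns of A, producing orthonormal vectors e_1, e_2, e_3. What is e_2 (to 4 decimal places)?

e_1 = v_1/‖v_1‖ = (4, -4, 1)/5.7446 = (0.6963, -0.6963, 0.1741).
r_{12} = e_1·v_2 = 3.1334.
u_2 = v_2 − 3.1334·e_1 = (-2.1818, -1.8182, 1.4545).
‖u_2‖ = 3.1909, so e_2 = (-0.6838, -0.5698, 0.4558).

e_2 = (-0.6838, -0.5698, 0.4558)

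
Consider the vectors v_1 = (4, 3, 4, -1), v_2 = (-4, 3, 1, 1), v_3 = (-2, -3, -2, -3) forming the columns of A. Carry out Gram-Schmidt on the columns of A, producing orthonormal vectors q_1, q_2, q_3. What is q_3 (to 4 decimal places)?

q_1 = v_1/‖v_1‖ = (4, 3, 4, -1)/6.4807 = (0.6172, 0.4629, 0.6172, -0.1543).
r_{12} = q_1·v_2 = -0.6172.
u_2 = v_2 + 0.6172·q_1 = (-3.6190, 3.2857, 1.3810, 0.9048).
‖u_2‖ = 5.1594, so q_2 = (-0.7015, 0.6368, 0.2677, 0.1754).
r_{13} = q_1·v_3 = -3.3947; r_{23} = q_2·v_3 = -1.5690.
u_3 = v_3 + 3.3947·q_1 + 1.5690·q_2 = (-1.0054, -0.4293, 0.5152, -3.2487).
‖u_3‖ = 3.4662, so q_3 = (-0.2901, -0.1239, 0.1486, -0.9372).

q_3 = (-0.2901, -0.1239, 0.1486, -0.9372)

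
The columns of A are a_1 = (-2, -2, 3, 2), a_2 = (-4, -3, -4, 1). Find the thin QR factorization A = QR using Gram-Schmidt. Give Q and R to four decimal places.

a_1 = (-2, -2, 3, 2); ‖a_1‖ = 4.5826, so e_1 = (-0.4364, -0.4364, 0.6547, 0.4364).
e_1·a_2 = (-0.4364)·(-4) + (-0.4364)·(-3) + 0.6547·(-4) + 0.4364·1 = 0.8729.
u_2 = a_2 − 0.8729·e_1 = (-3.6190, -2.6190, -4.5714, 0.6190).
‖u_2‖ = 6.4217, so e_2 = (-0.5636, -0.4078, -0.7119, 0.0964).

Q = [[-0.4364, -0.5636], [-0.4364, -0.4078], [0.6547, -0.7119], [0.4364, 0.0964]], R = [[4.5826, 0.8729], [0.0000, 6.4217]]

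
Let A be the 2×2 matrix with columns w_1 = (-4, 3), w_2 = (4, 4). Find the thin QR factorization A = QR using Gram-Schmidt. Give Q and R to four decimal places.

Q = [[-0.8000, 0.6000], [0.6000, 0.8000]], R = [[5.0000, -0.8000], [0.0000, 5.6000]]

q_1 = w_1/‖w_1‖ = (-4, 3)/5.0000 = (-0.8000, 0.6000).
r_{12} = q_1·w_2 = -0.8000.
u_2 = w_2 + 0.8000·q_1 = (3.3600, 4.4800).
‖u_2‖ = 5.6000, so q_2 = (0.6000, 0.8000).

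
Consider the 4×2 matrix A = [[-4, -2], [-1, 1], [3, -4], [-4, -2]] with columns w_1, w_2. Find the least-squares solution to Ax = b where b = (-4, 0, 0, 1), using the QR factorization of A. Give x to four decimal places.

x = (0.2709, 0.2075)

q_1 = w_1/‖w_1‖ = (-4, -1, 3, -4)/6.4807 = (-0.6172, -0.1543, 0.4629, -0.6172).
r_{12} = q_1·w_2 = 0.4629.
u_2 = w_2 − 0.4629·q_1 = (-1.7143, 1.0714, -4.2143, -1.7143).
‖u_2‖ = 4.9785, so q_2 = (-0.3443, 0.2152, -0.8465, -0.3443).
Qᵀb = (1.8516, 1.0330).
Back-substitute: x_2 = 1.0330/4.9785 = 0.2075.
x_1 = (1.8516 − 0.4629·0.2075)/6.4807 = 0.2709.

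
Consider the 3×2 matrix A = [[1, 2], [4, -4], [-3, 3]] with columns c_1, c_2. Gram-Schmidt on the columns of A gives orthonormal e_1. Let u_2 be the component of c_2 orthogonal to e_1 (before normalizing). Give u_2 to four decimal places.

u_2 = (2.8846, -0.4615, 0.3462)

c_1 = (1, 4, -3); ‖c_1‖ = 5.0990, so e_1 = (0.1961, 0.7845, -0.5883).
e_1·c_2 = 0.1961·2 + 0.7845·(-4) + (-0.5883)·3 = -4.5107.
u_2 = c_2 + 4.5107·e_1 = (2.8846, -0.4615, 0.3462).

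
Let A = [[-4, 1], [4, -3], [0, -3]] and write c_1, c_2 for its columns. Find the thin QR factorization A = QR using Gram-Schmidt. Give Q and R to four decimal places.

c_1 = (-4, 4, 0); ‖c_1‖ = 5.6569, so e_1 = (-0.7071, 0.7071, 0.0000).
e_1·c_2 = (-0.7071)·1 + 0.7071·(-3) + 0.0000·(-3) = -2.8284.
u_2 = c_2 + 2.8284·e_1 = (-1.0000, -1.0000, -3.0000).
‖u_2‖ = 3.3166, so e_2 = (-0.3015, -0.3015, -0.9045).

Q = [[-0.7071, -0.3015], [0.7071, -0.3015], [0.0000, -0.9045]], R = [[5.6569, -2.8284], [0.0000, 3.3166]]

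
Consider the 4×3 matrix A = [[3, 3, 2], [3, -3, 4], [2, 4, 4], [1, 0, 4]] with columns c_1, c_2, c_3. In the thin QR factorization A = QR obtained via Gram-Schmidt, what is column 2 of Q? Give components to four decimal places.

q_2 = (0.3502, -0.7237, 0.5914, -0.0623)

q_1 = c_1/‖c_1‖ = (3, 3, 2, 1)/4.7958 = (0.6255, 0.6255, 0.4170, 0.2085).
r_{12} = q_1·c_2 = 1.6681.
u_2 = c_2 − 1.6681·q_1 = (1.9565, -4.0435, 3.3043, -0.3478).
‖u_2‖ = 5.5873, so q_2 = (0.3502, -0.7237, 0.5914, -0.0623).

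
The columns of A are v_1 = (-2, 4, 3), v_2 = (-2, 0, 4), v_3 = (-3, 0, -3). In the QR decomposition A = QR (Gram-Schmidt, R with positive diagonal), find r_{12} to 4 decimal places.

r_{12} = 2.9711

v_1 = (-2, 4, 3); ‖v_1‖ = 5.3852, so e_1 = (-0.3714, 0.7428, 0.5571).
r_{12} = e_1·v_2 = 2.9711.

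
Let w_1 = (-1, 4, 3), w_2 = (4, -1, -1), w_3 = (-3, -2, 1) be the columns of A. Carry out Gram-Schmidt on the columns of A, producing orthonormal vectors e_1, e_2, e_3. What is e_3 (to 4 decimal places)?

e_3 = (0.0537, -0.5905, 0.8052)

e_1 = w_1/‖w_1‖ = (-1, 4, 3)/5.0990 = (-0.1961, 0.7845, 0.5883).
r_{12} = e_1·w_2 = -2.1573.
u_2 = w_2 + 2.1573·e_1 = (3.5769, 0.6923, 0.2692).
‖u_2‖ = 3.6532, so e_2 = (0.9791, 0.1895, 0.0737).
r_{13} = e_1·w_3 = -0.3922; r_{23} = e_2·w_3 = -3.2426.
u_3 = w_3 + 0.3922·e_1 + 3.2426·e_2 = (0.0980, -1.0778, 1.4697).
‖u_3‖ = 1.8252, so e_3 = (0.0537, -0.5905, 0.8052).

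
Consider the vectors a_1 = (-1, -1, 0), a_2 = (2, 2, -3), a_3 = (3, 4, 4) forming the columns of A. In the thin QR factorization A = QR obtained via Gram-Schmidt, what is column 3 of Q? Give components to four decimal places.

a_1 = (-1, -1, 0); ‖a_1‖ = 1.4142, so e_1 = (-0.7071, -0.7071, 0.0000).
e_1·a_2 = (-0.7071)·2 + (-0.7071)·2 + 0.0000·(-3) = -2.8284.
u_2 = a_2 + 2.8284·e_1 = (0.0000, 0.0000, -3.0000).
‖u_2‖ = 3.0000, so e_2 = (0.0000, 0.0000, -1.0000).
e_1·a_3 = (-0.7071)·3 + (-0.7071)·4 + 0.0000·4 = -4.9497; e_2·a_3 = 0.0000·3 + 0.0000·4 + (-1.0000)·4 = -4.0000.
u_3 = a_3 + 4.9497·e_1 + 4.0000·e_2 = (-0.5000, 0.5000, 0.0000).
‖u_3‖ = 0.7071, so e_3 = (-0.7071, 0.7071, 0.0000).

e_3 = (-0.7071, 0.7071, 0.0000)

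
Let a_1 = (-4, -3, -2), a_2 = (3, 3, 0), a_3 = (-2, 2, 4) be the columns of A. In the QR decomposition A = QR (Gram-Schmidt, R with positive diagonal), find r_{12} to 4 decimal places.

a_1 = (-4, -3, -2); ‖a_1‖ = 5.3852, so q_1 = (-0.7428, -0.5571, -0.3714).
r_{12} = q_1·a_2 = -3.8996.

r_{12} = -3.8996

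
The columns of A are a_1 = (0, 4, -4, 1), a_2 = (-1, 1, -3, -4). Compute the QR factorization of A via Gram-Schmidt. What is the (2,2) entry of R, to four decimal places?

r_{22} = 4.7578

e_1 = a_1/‖a_1‖ = (0, 4, -4, 1)/5.7446 = (0.0000, 0.6963, -0.6963, 0.1741).
r_{12} = e_1·a_2 = 2.0889.
u_2 = a_2 − 2.0889·e_1 = (-1.0000, -0.4545, -1.5455, -4.3636).
r_{22} = ‖u_2‖ = 4.7578.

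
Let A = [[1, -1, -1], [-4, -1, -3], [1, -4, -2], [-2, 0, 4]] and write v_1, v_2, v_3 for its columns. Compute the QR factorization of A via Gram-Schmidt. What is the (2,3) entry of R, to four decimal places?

r_{23} = 2.8427

v_1 = (1, -4, 1, -2); ‖v_1‖ = 4.6904, so q_1 = (0.2132, -0.8528, 0.2132, -0.4264).
q_1·v_2 = 0.2132·(-1) + (-0.8528)·(-1) + 0.2132·(-4) + (-0.4264)·0 = -0.2132.
u_2 = v_2 + 0.2132·q_1 = (-0.9545, -1.1818, -3.9545, -0.0909).
‖u_2‖ = 4.2373, so q_2 = (-0.2253, -0.2789, -0.9333, -0.0215).
r_{23} = q_2·v_3 = 2.8427.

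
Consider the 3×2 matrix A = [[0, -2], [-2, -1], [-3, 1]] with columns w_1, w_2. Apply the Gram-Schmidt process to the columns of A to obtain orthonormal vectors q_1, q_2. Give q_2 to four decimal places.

w_1 = (0, -2, -3); ‖w_1‖ = 3.6056, so q_1 = (0.0000, -0.5547, -0.8321).
q_1·w_2 = 0.0000·(-2) + (-0.5547)·(-1) + (-0.8321)·1 = -0.2774.
u_2 = w_2 + 0.2774·q_1 = (-2.0000, -1.1538, 0.7692).
‖u_2‖ = 2.4337, so q_2 = (-0.8218, -0.4741, 0.3161).

q_2 = (-0.8218, -0.4741, 0.3161)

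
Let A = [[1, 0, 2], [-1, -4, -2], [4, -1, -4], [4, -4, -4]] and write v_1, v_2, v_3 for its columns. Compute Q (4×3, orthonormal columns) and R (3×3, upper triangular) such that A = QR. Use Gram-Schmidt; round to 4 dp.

Q = [[0.1715, 0.0932, 0.8842], [-0.1715, -0.8858, -0.0769], [0.6860, 0.1748, -0.4229], [0.6860, -0.4196, 0.1826]], R = [[5.8310, -2.7440, -4.8020], [0.0000, 5.0468, 2.9372], [0.0000, 0.0000, 2.8834]]

v_1 = (1, -1, 4, 4); ‖v_1‖ = 5.8310, so q_1 = (0.1715, -0.1715, 0.6860, 0.6860).
q_1·v_2 = 0.1715·0 + (-0.1715)·(-4) + 0.6860·(-1) + 0.6860·(-4) = -2.7440.
u_2 = v_2 + 2.7440·q_1 = (0.4706, -4.4706, 0.8824, -2.1176).
‖u_2‖ = 5.0468, so q_2 = (0.0932, -0.8858, 0.1748, -0.4196).
q_1·v_3 = 0.1715·2 + (-0.1715)·(-2) + 0.6860·(-4) + 0.6860·(-4) = -4.8020; q_2·v_3 = 0.0932·2 + (-0.8858)·(-2) + 0.1748·(-4) + (-0.4196)·(-4) = 2.9372.
u_3 = v_3 + 4.8020·q_1 − 2.9372·q_2 = (2.5497, -0.2217, -1.2194, 0.5266).
‖u_3‖ = 2.8834, so q_3 = (0.8842, -0.0769, -0.4229, 0.1826).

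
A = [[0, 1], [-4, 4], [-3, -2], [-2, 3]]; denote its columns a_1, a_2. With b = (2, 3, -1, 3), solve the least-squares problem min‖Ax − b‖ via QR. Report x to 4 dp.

x = (-0.0814, 0.7899)

a_1 = (0, -4, -3, -2); ‖a_1‖ = 5.3852, so q_1 = (0.0000, -0.7428, -0.5571, -0.3714).
q_1·a_2 = 0.0000·1 + (-0.7428)·4 + (-0.5571)·(-2) + (-0.3714)·3 = -2.9711.
u_2 = a_2 + 2.9711·q_1 = (1.0000, 1.7931, -3.6552, 1.8966).
‖u_2‖ = 4.6013, so q_2 = (0.2173, 0.3897, -0.7944, 0.4122).
Qᵀb = (-2.7854, 3.6346).
Back-substitute: x_2 = 3.6346/4.6013 = 0.7899.
x_1 = (-2.7854 + 2.9711·0.7899)/5.3852 = -0.0814.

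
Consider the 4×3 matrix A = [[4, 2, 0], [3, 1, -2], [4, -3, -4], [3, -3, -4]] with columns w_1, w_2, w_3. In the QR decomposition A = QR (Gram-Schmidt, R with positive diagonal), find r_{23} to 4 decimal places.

w_1 = (4, 3, 4, 3); ‖w_1‖ = 7.0711, so q_1 = (0.5657, 0.4243, 0.5657, 0.4243).
q_1·w_2 = 0.5657·2 + 0.4243·1 + 0.5657·(-3) + 0.4243·(-3) = -1.4142.
u_2 = w_2 + 1.4142·q_1 = (2.8000, 1.6000, -2.2000, -2.4000).
‖u_2‖ = 4.5826, so q_2 = (0.6110, 0.3491, -0.4801, -0.5237).
r_{23} = q_2·w_3 = 3.3169.

r_{23} = 3.3169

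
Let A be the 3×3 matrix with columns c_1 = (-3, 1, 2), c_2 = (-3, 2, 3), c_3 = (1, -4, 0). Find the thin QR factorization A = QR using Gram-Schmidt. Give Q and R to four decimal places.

c_1 = (-3, 1, 2); ‖c_1‖ = 3.7417, so q_1 = (-0.8018, 0.2673, 0.5345).
q_1·c_2 = (-0.8018)·(-3) + 0.2673·2 + 0.5345·3 = 4.5434.
u_2 = c_2 − 4.5434·q_1 = (0.6429, 0.7857, 0.5714).
‖u_2‖ = 1.1650, so q_2 = (0.5518, 0.6745, 0.4905).
q_1·c_3 = (-0.8018)·1 + 0.2673·(-4) + 0.5345·0 = -1.8708; q_2·c_3 = 0.5518·1 + 0.6745·(-4) + 0.4905·0 = -2.1460.
u_3 = c_3 + 1.8708·q_1 + 2.1460·q_2 = (0.6842, -2.0526, 2.0526).
‖u_3‖ = 2.9824, so q_3 = (0.2294, -0.6882, 0.6882).

Q = [[-0.8018, 0.5518, 0.2294], [0.2673, 0.6745, -0.6882], [0.5345, 0.4905, 0.6882]], R = [[3.7417, 4.5434, -1.8708], [0.0000, 1.1650, -2.1460], [0.0000, 0.0000, 2.9824]]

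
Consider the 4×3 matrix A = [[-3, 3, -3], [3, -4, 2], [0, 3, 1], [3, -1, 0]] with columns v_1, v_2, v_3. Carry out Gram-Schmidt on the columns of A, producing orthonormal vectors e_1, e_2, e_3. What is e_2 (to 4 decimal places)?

v_1 = (-3, 3, 0, 3); ‖v_1‖ = 5.1962, so e_1 = (-0.5774, 0.5774, 0.0000, 0.5774).
e_1·v_2 = (-0.5774)·3 + 0.5774·(-4) + 0.0000·3 + 0.5774·(-1) = -4.6188.
u_2 = v_2 + 4.6188·e_1 = (0.3333, -1.3333, 3.0000, 1.6667).
‖u_2‖ = 3.6968, so e_2 = (0.0902, -0.3607, 0.8115, 0.4508).

e_2 = (0.0902, -0.3607, 0.8115, 0.4508)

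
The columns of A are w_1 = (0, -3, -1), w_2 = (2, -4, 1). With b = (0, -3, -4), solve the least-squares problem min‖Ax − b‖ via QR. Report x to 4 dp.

e_1 = w_1/‖w_1‖ = (0, -3, -1)/3.1623 = (0.0000, -0.9487, -0.3162).
r_{12} = e_1·w_2 = 3.4785.
u_2 = w_2 − 3.4785·e_1 = (2.0000, -0.7000, 2.1000).
‖u_2‖ = 2.9833, so e_2 = (0.6704, -0.2346, 0.7039).
Qᵀb = (4.1110, -2.1118).
Back-substitute: x_2 = -2.1118/2.9833 = -0.7079.
x_1 = (4.1110 − 3.4785·(-0.7079))/3.1623 = 2.0787.

x = (2.0787, -0.7079)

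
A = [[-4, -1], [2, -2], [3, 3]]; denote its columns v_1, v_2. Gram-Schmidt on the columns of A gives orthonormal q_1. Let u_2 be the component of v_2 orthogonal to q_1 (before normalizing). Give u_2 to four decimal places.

u_2 = (0.2414, -2.6207, 2.0690)

q_1 = v_1/‖v_1‖ = (-4, 2, 3)/5.3852 = (-0.7428, 0.3714, 0.5571).
r_{12} = q_1·v_2 = 1.6713.
u_2 = v_2 − 1.6713·q_1 = (0.2414, -2.6207, 2.0690).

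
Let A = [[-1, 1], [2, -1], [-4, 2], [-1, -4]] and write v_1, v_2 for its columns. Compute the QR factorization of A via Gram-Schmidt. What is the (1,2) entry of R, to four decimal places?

e_1 = v_1/‖v_1‖ = (-1, 2, -4, -1)/4.6904 = (-0.2132, 0.4264, -0.8528, -0.2132).
r_{12} = e_1·v_2 = -1.4924.

r_{12} = -1.4924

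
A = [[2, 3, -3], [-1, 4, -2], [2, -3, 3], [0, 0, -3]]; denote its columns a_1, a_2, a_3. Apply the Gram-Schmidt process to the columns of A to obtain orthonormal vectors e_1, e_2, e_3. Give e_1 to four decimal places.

e_1 = a_1/‖a_1‖ = (2, -1, 2, 0)/3.0000 = (0.6667, -0.3333, 0.6667, 0.0000).

e_1 = (0.6667, -0.3333, 0.6667, 0.0000)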